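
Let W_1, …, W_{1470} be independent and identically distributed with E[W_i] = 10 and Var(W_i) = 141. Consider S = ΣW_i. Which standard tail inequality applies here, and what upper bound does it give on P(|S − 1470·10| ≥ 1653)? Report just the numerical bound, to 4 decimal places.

0.0759

With mean and variance of each term known, Chebyshev's inequality bounds the deviation of the sum (or sample mean).
Var(S) = n·Var(W_i) = 1470·141 = 207270.
Chebyshev: P(|S − 1470·10| ≥ 1653) ≤ Var(S)/1653² = 207270/2732409 = 0.0759.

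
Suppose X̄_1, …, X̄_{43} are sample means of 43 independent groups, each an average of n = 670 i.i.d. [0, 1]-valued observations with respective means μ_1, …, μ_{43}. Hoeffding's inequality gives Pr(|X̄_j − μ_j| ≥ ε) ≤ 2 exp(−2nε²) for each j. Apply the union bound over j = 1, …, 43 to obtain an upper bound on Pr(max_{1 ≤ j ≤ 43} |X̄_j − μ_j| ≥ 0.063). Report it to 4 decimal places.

Per-experiment Hoeffding bound: 2·exp(−2·670·0.063²) = 2·exp(−5.31846) = 0.0098006.
Union bound over 43 events: 43·0.0098006 = 0.42143.

0.4214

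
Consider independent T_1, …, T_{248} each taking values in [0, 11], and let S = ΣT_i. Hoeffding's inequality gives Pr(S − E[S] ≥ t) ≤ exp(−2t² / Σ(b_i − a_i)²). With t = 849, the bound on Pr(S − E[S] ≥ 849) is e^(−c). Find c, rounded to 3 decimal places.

Σ(b_i − a_i)² = 248·(11)² = 30008.
c = 2t²/30008 = 2·849²/30008 = 48.0406.

48.041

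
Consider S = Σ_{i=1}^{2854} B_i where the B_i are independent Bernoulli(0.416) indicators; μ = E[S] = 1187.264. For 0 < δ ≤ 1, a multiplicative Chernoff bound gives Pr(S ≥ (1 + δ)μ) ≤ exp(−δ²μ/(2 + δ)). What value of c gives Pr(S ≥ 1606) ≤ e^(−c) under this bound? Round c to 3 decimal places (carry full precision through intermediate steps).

62.772

Write 1606 = (1 + δ)μ, so δ = 1606/1187.264 − 1 = 0.3526899…
Then the exponent is δ²μ/(2 + δ) = (1606 − μ)² / (μ·(2 + δ)) = 62.772383.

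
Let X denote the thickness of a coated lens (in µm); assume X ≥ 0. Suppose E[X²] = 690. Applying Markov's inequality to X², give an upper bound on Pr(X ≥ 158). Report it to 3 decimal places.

Since X ≥ 0, the event {X ≥ 158} is the same as {X² ≥ 24964}.
Markov's inequality applied to X² gives Pr(X² ≥ 24964) ≤ E[X²]/24964 = 690/24964 = 0.0276.

0.028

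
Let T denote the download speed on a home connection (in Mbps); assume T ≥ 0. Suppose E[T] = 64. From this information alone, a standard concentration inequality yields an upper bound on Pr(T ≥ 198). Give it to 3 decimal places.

Only the mean of a non-negative variable is known, so Markov's inequality is the applicable tail bound.
Markov's inequality: for a non-negative random variable, Pr(T ≥ a) ≤ E[T]/a.
Here E[T] = 64 and a = 198, so the bound is 64/198 = 0.3232.

0.323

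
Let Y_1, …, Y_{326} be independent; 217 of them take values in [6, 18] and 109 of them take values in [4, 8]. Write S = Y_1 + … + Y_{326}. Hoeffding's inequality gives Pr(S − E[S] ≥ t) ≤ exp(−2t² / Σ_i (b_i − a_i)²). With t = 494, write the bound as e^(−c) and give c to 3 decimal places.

Σ(b_i − a_i)² = 217·12² + 109·4² = 32992.
c = 2t² / 32992 = 2·494² / 32992 = 14.7936.

14.794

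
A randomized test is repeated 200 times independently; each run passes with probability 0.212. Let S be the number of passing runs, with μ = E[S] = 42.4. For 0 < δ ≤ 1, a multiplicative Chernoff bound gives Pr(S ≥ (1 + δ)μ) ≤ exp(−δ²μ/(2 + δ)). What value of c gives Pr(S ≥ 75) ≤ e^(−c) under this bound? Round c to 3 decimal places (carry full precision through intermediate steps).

9.052

Write 75 = (1 + δ)μ, so δ = 75/42.4 − 1 = 0.7688679…
Then the exponent is δ²μ/(2 + δ) = (75 − μ)² / (μ·(2 + δ)) = 9.052470.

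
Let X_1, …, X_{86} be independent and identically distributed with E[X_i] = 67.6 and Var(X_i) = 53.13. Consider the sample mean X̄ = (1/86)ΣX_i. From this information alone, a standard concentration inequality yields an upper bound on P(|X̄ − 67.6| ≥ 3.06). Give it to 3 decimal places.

0.066

With mean and variance of each term known, Chebyshev's inequality bounds the deviation of the sum (or sample mean).
Var(X̄) = Var(X_i)/n = 53.13/86 = 0.61779.
Chebyshev: P(|X̄ − 67.6| ≥ 3.06) ≤ Var(X̄)/(3.06)² = 53.13/(86·3.06²) = 0.0660.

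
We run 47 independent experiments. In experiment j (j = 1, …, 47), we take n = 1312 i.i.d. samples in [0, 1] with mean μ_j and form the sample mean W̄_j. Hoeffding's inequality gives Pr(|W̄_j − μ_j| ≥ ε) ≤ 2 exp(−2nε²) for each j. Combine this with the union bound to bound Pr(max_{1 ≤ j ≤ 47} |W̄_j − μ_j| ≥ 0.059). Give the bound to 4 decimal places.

0.0101

Per-experiment Hoeffding bound: 2·exp(−2·1312·0.059²) = 2·exp(−9.13414) = 0.00021583.
Union bound over 47 events: 47·0.00021583 = 0.01014.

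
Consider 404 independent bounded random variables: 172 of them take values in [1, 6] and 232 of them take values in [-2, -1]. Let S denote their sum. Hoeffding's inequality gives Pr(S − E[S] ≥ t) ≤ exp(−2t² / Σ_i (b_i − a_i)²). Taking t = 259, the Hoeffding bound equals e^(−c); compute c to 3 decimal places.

29.603

Σ(b_i − a_i)² = 172·5² + 232·1² = 4532.
c = 2t² / 4532 = 2·259² / 4532 = 29.6033.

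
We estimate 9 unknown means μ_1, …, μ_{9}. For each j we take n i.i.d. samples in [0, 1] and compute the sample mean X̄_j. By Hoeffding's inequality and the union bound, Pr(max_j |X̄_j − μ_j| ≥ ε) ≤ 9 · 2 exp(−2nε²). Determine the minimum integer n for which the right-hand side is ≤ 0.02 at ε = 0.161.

Need 2·9·exp(−2nε²) ≤ 0.02, i.e. exp(−2nε²) ≤ 0.02/18.
So 2nε² ≥ ln(18/0.02) = 6.802395.
Hence n ≥ 6.802395/(2·0.161²) = 131.214.
The smallest integer n is 132.

132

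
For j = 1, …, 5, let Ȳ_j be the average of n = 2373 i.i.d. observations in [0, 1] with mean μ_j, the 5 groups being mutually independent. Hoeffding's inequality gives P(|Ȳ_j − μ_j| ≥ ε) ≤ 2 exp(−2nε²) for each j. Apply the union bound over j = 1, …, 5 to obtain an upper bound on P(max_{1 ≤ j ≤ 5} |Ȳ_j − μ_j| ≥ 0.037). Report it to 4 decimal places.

0.0151

Per-experiment Hoeffding bound: 2·exp(−2·2373·0.037²) = 2·exp(−6.49727) = 0.0030151.
Union bound over 5 events: 5·0.0030151 = 0.01508.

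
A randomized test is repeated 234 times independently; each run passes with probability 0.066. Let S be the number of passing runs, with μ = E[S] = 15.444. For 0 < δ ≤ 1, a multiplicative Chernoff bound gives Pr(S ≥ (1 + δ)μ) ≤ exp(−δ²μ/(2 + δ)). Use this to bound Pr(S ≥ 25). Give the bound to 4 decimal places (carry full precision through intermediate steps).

Write 25 = (1 + δ)μ, so δ = 25/15.444 − 1 = 0.6187516…
Then the exponent is δ²μ/(2 + δ) = (25 − μ)² / (μ·(2 + δ)) = 2.257866.
Bound = exp(−2.257866) = 0.10457.

0.1046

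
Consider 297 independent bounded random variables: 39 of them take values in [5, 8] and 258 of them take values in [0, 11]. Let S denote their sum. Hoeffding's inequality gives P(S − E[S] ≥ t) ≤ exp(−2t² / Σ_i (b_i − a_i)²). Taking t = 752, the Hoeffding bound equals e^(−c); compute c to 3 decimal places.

Σ(b_i − a_i)² = 39·3² + 258·11² = 31569.
c = 2t² / 31569 = 2·752² / 31569 = 35.8265.

35.827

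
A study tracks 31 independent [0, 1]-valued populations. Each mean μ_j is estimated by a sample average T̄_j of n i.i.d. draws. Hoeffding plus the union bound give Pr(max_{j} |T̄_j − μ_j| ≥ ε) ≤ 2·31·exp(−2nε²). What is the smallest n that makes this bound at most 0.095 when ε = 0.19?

Need 2·31·exp(−2nε²) ≤ 0.095, i.e. exp(−2nε²) ≤ 0.095/62.
So 2nε² ≥ ln(62/0.095) = 6.481013.
Hence n ≥ 6.481013/(2·0.19²) = 89.765.
The smallest integer n is 90.

90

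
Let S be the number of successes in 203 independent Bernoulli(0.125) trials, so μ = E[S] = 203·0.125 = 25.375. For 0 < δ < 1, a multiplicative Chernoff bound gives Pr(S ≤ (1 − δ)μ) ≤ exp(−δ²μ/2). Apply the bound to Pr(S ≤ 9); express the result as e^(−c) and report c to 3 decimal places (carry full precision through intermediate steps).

5.284

Write 9 = (1 − δ)μ, so δ = 1 − 9/25.375 = 0.6453202…
Then the exponent is δ²μ/2 = (μ − 9)²/(2μ) = 5.283559.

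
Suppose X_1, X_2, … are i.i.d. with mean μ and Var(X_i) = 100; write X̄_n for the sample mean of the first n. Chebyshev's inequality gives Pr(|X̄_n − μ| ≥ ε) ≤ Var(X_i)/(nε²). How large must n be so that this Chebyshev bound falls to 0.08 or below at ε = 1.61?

Require 100/(n·1.61²) ≤ 0.08, i.e. n ≥ 100/(0.08·1.61²) = 482.234.
The smallest integer n is 483.

483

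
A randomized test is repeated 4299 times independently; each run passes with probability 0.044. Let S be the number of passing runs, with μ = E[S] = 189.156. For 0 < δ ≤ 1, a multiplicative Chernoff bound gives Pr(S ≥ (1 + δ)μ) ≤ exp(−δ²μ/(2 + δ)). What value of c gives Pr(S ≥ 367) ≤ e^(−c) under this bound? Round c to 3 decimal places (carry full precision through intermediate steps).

56.870

Write 367 = (1 + δ)μ, so δ = 367/189.156 − 1 = 0.9401975…
Then the exponent is δ²μ/(2 + δ) = (367 − μ)² / (μ·(2 + δ)) = 56.869814.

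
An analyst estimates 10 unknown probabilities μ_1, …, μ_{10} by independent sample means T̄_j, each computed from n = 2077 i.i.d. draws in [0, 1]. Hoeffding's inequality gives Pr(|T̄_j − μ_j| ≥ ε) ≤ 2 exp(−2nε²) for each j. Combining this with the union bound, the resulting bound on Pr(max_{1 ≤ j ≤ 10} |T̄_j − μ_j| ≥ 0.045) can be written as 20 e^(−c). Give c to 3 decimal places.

Union bound over the 10 events: Pr(max_{1 ≤ j ≤ 10} |T̄_j − μ_j| ≥ 0.045) ≤ 10·2·exp(−2nε²) = 20 exp(−2·2077·0.045²).
So c = 2·2077·0.045² = 8.4118.

8.412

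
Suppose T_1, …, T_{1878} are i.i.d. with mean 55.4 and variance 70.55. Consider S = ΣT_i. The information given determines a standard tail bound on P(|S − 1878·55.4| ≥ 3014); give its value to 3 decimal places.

0.015

With mean and variance of each term known, Chebyshev's inequality bounds the deviation of the sum (or sample mean).
Var(S) = n·Var(T_i) = 1878·70.55 = 132492.9.
Chebyshev: P(|S − 1878·55.4| ≥ 3014) ≤ Var(S)/3014² = 132492.9/9084196 = 0.0146.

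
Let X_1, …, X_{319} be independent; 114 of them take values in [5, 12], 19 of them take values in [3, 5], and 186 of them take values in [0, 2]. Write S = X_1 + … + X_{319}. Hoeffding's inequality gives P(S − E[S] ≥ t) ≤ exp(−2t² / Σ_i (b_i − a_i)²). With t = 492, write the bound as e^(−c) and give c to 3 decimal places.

Σ(b_i − a_i)² = 114·7² + 19·2² + 186·2² = 6406.
c = 2t² / 6406 = 2·492² / 6406 = 75.5741.

75.574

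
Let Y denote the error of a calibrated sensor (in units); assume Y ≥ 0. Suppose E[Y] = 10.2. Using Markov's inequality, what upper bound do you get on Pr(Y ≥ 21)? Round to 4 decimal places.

0.4857

Markov's inequality: for a non-negative random variable, Pr(Y ≥ a) ≤ E[Y]/a.
Here E[Y] = 10.2 and a = 21, so the bound is 10.2/21 = 0.4857.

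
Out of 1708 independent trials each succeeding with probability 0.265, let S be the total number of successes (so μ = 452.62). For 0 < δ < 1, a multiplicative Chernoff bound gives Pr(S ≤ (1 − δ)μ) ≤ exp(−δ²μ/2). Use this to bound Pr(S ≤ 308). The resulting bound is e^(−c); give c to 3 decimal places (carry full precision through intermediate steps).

23.104

Write 308 = (1 − δ)μ, so δ = 1 − 308/452.62 = 0.3195175…
Then the exponent is δ²μ/2 = (μ − 308)²/(2μ) = 23.104309.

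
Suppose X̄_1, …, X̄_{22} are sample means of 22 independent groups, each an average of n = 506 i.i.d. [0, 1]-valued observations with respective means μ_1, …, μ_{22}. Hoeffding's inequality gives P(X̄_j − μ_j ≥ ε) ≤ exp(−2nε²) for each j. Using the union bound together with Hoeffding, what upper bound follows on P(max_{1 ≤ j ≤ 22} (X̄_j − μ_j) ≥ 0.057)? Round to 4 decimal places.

Per-experiment Hoeffding bound: exp(−2·506·0.057²) = exp(−3.28799) = 0.037329.
Union bound over 22 events: 22·0.037329 = 0.82124.

0.8212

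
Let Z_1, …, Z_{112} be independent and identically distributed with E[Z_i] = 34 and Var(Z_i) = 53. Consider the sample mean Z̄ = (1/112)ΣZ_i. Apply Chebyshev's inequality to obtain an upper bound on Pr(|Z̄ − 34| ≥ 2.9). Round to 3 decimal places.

0.056

Var(Z̄) = Var(Z_i)/n = 53/112 = 0.47321.
Chebyshev: Pr(|Z̄ − 34| ≥ 2.9) ≤ Var(Z̄)/(2.9)² = 53/(112·2.9²) = 0.0563.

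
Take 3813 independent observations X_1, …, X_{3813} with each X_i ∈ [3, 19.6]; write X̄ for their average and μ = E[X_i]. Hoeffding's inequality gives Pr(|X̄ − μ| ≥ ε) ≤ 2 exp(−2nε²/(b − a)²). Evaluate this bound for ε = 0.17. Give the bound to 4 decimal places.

Exponent: 2nε²/(b − a)² = 2·3813·0.17² / 16.6² = 0.79979.
Bound = 2·exp(−0.79979) = 0.89884.

0.8988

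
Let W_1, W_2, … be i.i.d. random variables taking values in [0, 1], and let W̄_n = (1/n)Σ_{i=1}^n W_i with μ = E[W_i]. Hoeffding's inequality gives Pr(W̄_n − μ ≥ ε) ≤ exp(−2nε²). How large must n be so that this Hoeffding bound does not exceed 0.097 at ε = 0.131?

68

Require exp(−2nε²) ≤ 0.097, i.e. 2nε² ≥ ln(1/0.097) = 2.333044.
So n ≥ 2.333044 / (2·0.131²) = 67.975.
The smallest integer n is 68.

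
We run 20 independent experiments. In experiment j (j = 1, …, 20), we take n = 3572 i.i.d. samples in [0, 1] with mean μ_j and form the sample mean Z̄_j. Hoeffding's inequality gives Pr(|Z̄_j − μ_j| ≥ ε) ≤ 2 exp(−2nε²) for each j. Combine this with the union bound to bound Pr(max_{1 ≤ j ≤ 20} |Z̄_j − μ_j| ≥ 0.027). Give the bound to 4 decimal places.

Per-experiment Hoeffding bound: 2·exp(−2·3572·0.027²) = 2·exp(−5.20798) = 0.010945.
Union bound over 20 events: 20·0.010945 = 0.21891.

0.2189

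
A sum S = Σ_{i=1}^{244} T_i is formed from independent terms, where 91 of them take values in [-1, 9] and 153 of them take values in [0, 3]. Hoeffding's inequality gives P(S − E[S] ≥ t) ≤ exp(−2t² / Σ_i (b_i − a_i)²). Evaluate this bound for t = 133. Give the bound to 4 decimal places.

0.0342

Σ(b_i − a_i)² = 91·10² + 153·3² = 10477.
Exponent = 2·133² / 10477 = 3.37673.
Bound = exp(−3.37673) = 0.03416.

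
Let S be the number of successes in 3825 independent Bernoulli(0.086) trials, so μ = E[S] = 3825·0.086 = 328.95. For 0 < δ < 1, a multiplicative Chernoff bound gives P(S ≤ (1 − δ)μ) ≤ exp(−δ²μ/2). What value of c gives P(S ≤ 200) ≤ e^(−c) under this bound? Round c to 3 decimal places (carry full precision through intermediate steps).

25.275

Write 200 = (1 − δ)μ, so δ = 1 − 200/328.95 = 0.3920049…
Then the exponent is δ²μ/2 = (μ − 200)²/(2μ) = 25.274514.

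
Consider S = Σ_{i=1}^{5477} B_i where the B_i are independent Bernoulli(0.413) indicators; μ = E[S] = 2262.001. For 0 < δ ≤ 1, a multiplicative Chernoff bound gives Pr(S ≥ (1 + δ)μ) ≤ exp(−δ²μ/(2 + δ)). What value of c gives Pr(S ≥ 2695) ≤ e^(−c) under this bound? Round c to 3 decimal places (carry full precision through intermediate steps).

37.823

Write 2695 = (1 + δ)μ, so δ = 2695/2262.001 − 1 = 0.191423…
Then the exponent is δ²μ/(2 + δ) = (2695 − μ)² / (μ·(2 + δ)) = 37.822896.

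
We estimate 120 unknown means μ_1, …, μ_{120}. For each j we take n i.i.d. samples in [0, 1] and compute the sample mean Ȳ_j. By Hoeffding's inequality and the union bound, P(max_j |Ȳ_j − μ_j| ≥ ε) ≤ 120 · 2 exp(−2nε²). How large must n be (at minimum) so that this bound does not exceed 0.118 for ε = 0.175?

Need 2·120·exp(−2nε²) ≤ 0.118, i.e. exp(−2nε²) ≤ 0.118/240.
So 2nε² ≥ ln(240/0.118) = 7.617710.
Hence n ≥ 7.617710/(2·0.175²) = 124.371.
The smallest integer n is 125.

125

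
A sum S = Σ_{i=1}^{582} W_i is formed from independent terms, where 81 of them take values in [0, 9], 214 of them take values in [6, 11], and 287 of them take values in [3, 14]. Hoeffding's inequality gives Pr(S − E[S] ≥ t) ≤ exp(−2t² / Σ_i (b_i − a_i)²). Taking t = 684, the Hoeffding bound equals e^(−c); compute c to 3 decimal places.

Σ(b_i − a_i)² = 81·9² + 214·5² + 287·11² = 46638.
c = 2t² / 46638 = 2·684² / 46638 = 20.0633.

20.063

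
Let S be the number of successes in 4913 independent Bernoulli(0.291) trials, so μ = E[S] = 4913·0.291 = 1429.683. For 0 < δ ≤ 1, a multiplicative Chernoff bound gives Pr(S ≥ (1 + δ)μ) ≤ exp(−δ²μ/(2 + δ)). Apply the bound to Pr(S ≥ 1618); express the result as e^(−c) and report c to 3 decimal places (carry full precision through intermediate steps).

11.636

Write 1618 = (1 + δ)μ, so δ = 1618/1429.683 − 1 = 0.1317194…
Then the exponent is δ²μ/(2 + δ) = (1618 − μ)² / (μ·(2 + δ)) = 11.636149.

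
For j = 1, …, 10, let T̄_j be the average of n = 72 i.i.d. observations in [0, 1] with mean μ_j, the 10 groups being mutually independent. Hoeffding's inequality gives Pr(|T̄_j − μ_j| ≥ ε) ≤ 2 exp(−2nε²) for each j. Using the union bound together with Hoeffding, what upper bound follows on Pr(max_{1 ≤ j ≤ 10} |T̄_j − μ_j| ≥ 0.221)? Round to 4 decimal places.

0.0176

Per-experiment Hoeffding bound: 2·exp(−2·72·0.221²) = 2·exp(−7.03310) = 0.0017644.
Union bound over 10 events: 10·0.0017644 = 0.01764.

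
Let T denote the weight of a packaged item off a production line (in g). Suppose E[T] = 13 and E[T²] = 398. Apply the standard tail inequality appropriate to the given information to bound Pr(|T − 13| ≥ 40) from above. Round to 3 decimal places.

The first two moments determine the variance, so Chebyshev's inequality is the sharpest standard bound available.
Var(T) = E[T²] − (E[T])² = 398 − 169 = 229.
Chebyshev's inequality: Pr(|T − μ| ≥ t) ≤ Var(T)/t² = 229/1600 = 0.1431.

0.143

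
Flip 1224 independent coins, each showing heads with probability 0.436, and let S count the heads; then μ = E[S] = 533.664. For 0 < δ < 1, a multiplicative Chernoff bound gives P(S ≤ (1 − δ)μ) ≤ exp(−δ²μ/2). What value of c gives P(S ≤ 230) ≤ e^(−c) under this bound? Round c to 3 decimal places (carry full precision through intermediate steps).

86.395

Write 230 = (1 − δ)μ, so δ = 1 − 230/533.664 = 0.5690172…
Then the exponent is δ²μ/2 = (μ − 230)²/(2μ) = 86.395021.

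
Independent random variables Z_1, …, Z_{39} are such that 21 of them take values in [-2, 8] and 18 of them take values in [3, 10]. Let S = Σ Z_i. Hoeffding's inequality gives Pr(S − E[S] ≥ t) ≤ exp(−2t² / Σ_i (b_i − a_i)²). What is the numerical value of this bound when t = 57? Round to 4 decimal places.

0.1131

Σ(b_i − a_i)² = 21·10² + 18·7² = 2982.
Exponent = 2·57² / 2982 = 2.17907.
Bound = exp(−2.17907) = 0.11315.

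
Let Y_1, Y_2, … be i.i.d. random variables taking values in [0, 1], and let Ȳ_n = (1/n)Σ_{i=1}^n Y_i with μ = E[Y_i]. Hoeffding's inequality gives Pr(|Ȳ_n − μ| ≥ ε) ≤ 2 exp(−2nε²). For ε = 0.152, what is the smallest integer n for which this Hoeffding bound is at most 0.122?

Require 2·exp(−2nε²) ≤ 0.122, i.e. 2nε² ≥ ln(2/0.122) = 2.796881.
So n ≥ 2.796881 / (2·0.152²) = 60.528.
The smallest integer n is 61.

61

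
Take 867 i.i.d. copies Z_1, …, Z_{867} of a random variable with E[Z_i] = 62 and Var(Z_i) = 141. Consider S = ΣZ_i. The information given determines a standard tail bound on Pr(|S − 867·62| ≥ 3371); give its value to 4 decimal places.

0.0108

With mean and variance of each term known, Chebyshev's inequality bounds the deviation of the sum (or sample mean).
Var(S) = n·Var(Z_i) = 867·141 = 122247.
Chebyshev: Pr(|S − 867·62| ≥ 3371) ≤ Var(S)/3371² = 122247/11363641 = 0.0108.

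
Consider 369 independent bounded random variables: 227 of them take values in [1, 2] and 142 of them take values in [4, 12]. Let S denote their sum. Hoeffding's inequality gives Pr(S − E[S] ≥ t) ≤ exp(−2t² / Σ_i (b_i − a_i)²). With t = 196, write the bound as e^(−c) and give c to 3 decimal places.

Σ(b_i − a_i)² = 227·1² + 142·8² = 9315.
c = 2t² / 9315 = 2·196² / 9315 = 8.2482.

8.248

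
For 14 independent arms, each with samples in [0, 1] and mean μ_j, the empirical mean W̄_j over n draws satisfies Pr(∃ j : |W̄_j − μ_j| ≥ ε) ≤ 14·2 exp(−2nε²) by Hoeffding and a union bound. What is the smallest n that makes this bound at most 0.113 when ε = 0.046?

Need 2·14·exp(−2nε²) ≤ 0.113, i.e. exp(−2nε²) ≤ 0.113/28.
So 2nε² ≥ ln(28/0.113) = 5.512572.
Hence n ≥ 5.512572/(2·0.046²) = 1302.593.
The smallest integer n is 1303.

1303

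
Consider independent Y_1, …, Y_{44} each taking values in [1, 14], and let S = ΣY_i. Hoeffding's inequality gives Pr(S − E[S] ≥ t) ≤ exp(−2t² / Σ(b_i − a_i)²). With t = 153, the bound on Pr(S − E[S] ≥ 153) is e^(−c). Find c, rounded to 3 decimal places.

Σ(b_i − a_i)² = 44·(13)² = 7436.
c = 2t²/7436 = 2·153²/7436 = 6.2961.

6.296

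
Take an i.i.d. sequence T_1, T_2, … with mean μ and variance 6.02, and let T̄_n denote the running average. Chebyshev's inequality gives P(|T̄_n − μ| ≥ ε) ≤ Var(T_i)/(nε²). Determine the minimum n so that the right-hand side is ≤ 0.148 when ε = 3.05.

5

Require 6.02/(n·3.05²) ≤ 0.148, i.e. n ≥ 6.02/(0.148·3.05²) = 4.373.
The smallest integer n is 5.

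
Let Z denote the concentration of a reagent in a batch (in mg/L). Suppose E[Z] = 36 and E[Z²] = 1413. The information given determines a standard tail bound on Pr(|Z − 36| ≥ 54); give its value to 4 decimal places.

0.0401

The first two moments determine the variance, so Chebyshev's inequality is the sharpest standard bound available.
Var(Z) = E[Z²] − (E[Z])² = 1413 − 1296 = 117.
Chebyshev's inequality: Pr(|Z − μ| ≥ t) ≤ Var(Z)/t² = 117/2916 = 0.0401.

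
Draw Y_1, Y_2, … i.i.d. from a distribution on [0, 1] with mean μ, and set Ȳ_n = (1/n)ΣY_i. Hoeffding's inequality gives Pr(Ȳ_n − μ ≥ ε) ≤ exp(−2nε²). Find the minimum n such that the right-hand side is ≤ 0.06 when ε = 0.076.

244

Require exp(−2nε²) ≤ 0.06, i.e. 2nε² ≥ ln(1/0.06) = 2.813411.
So n ≥ 2.813411 / (2·0.076²) = 243.543.
The smallest integer n is 244.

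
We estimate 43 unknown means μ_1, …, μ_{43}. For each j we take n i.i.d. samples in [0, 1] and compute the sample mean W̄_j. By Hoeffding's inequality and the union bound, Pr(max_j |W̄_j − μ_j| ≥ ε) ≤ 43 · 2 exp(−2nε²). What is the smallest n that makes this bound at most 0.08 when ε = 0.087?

Need 2·43·exp(−2nε²) ≤ 0.08, i.e. exp(−2nε²) ≤ 0.08/86.
So 2nε² ≥ ln(86/0.08) = 6.980076.
Hence n ≥ 6.980076/(2·0.087²) = 461.096.
The smallest integer n is 462.

462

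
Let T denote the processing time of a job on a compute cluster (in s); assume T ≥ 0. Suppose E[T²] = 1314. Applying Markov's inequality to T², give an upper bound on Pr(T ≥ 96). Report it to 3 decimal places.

Since T ≥ 0, the event {T ≥ 96} is the same as {T² ≥ 9216}.
Markov's inequality applied to T² gives Pr(T² ≥ 9216) ≤ E[T²]/9216 = 1314/9216 = 0.1426.

0.143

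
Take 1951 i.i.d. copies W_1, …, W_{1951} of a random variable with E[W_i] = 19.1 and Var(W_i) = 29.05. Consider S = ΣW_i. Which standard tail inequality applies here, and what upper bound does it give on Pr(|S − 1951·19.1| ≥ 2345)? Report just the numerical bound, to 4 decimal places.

0.0103

With mean and variance of each term known, Chebyshev's inequality bounds the deviation of the sum (or sample mean).
Var(S) = n·Var(W_i) = 1951·29.05 = 56676.55.
Chebyshev: Pr(|S − 1951·19.1| ≥ 2345) ≤ Var(S)/2345² = 56676.55/5499025 = 0.0103.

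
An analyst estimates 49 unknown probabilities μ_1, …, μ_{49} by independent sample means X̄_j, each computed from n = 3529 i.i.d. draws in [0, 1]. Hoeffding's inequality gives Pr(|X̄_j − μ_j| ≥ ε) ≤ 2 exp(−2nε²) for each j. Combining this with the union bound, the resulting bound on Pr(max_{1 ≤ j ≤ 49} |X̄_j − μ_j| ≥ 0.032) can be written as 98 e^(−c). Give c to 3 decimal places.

Union bound over the 49 events: Pr(max_{1 ≤ j ≤ 49} |X̄_j − μ_j| ≥ 0.032) ≤ 49·2·exp(−2nε²) = 98 exp(−2·3529·0.032²).
So c = 2·3529·0.032² = 7.2274.

7.227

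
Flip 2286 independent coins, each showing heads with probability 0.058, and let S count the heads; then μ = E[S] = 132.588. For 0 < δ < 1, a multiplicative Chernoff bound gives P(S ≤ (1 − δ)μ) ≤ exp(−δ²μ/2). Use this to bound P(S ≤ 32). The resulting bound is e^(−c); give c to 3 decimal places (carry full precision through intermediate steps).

Write 32 = (1 − δ)μ, so δ = 1 − 32/132.588 = 0.7586509…
Then the exponent is δ²μ/2 = (μ − 32)²/(2μ) = 38.155586.

38.156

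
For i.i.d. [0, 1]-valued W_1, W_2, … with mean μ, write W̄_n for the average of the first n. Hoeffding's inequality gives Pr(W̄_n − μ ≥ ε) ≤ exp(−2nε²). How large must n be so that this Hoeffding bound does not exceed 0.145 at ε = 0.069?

Require exp(−2nε²) ≤ 0.145, i.e. 2nε² ≥ ln(1/0.145) = 1.931022.
So n ≥ 1.931022 / (2·0.069²) = 202.796.
The smallest integer n is 203.

203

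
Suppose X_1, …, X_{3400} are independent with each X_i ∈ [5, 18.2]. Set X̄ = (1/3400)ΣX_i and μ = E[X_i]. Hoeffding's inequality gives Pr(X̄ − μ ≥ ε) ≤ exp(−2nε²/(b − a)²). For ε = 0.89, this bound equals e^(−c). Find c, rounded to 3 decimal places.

c = 2nε²/(b − a)² = 2·3400·0.89² / 13.2² = 30.9130.

30.913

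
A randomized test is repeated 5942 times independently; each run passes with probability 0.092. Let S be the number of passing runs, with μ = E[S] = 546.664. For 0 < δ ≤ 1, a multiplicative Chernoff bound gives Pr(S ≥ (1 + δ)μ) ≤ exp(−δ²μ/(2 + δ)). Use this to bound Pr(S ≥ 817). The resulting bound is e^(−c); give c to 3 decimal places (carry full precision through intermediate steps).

53.592

Write 817 = (1 + δ)μ, so δ = 817/546.664 − 1 = 0.4945195…
Then the exponent is δ²μ/(2 + δ) = (817 − μ)² / (μ·(2 + δ)) = 53.592053.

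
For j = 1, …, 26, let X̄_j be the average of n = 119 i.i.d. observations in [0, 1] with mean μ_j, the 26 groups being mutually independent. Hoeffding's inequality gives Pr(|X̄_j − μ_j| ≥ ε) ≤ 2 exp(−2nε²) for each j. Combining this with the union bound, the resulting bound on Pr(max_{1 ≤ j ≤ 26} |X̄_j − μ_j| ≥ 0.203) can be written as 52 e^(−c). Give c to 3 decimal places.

Union bound over the 26 events: Pr(max_{1 ≤ j ≤ 26} |X̄_j − μ_j| ≥ 0.203) ≤ 26·2·exp(−2nε²) = 52 exp(−2·119·0.203²).
So c = 2·119·0.203² = 9.8077.

9.808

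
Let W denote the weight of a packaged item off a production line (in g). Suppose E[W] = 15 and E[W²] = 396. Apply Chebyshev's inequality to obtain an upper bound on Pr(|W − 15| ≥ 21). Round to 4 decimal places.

0.3878

Var(W) = E[W²] − (E[W])² = 396 − 225 = 171.
Chebyshev's inequality: Pr(|W − μ| ≥ t) ≤ Var(W)/t² = 171/441 = 0.3878.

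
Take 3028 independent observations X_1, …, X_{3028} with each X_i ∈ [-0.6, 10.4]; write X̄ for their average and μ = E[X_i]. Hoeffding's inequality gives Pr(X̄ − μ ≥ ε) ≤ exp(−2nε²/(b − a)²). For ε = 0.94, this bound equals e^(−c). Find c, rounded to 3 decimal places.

c = 2nε²/(b − a)² = 2·3028·0.94² / 11² = 44.2238.

44.224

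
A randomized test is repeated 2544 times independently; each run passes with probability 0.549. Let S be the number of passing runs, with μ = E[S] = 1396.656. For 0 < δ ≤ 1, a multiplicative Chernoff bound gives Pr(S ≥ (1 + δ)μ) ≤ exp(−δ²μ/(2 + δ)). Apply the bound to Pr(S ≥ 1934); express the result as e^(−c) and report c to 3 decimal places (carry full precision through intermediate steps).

Write 1934 = (1 + δ)μ, so δ = 1934/1396.656 − 1 = 0.3847361…
Then the exponent is δ²μ/(2 + δ) = (1934 − μ)² / (μ·(2 + δ)) = 86.691203.

86.691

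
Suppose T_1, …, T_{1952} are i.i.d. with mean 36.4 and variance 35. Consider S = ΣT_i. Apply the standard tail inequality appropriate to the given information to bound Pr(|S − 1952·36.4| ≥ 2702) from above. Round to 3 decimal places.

With mean and variance of each term known, Chebyshev's inequality bounds the deviation of the sum (or sample mean).
Var(S) = n·Var(T_i) = 1952·35 = 68320.
Chebyshev: Pr(|S − 1952·36.4| ≥ 2702) ≤ Var(S)/2702² = 68320/7300804 = 0.0094.

0.009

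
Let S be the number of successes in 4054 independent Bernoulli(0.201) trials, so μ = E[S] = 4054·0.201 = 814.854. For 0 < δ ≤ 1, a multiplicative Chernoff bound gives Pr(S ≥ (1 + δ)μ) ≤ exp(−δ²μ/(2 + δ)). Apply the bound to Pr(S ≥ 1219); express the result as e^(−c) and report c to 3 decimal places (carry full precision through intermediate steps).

80.308

Write 1219 = (1 + δ)μ, so δ = 1219/814.854 − 1 = 0.4959735…
Then the exponent is δ²μ/(2 + δ) = (1219 − μ)² / (μ·(2 + δ)) = 80.307627.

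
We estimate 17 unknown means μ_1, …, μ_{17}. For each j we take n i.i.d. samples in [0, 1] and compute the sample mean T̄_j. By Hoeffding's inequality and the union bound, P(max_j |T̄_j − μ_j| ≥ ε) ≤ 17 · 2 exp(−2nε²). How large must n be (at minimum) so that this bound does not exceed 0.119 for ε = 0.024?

4909

Need 2·17·exp(−2nε²) ≤ 0.119, i.e. exp(−2nε²) ≤ 0.119/34.
So 2nε² ≥ ln(34/0.119) = 5.654992.
Hence n ≥ 5.654992/(2·0.024²) = 4908.847.
The smallest integer n is 4909.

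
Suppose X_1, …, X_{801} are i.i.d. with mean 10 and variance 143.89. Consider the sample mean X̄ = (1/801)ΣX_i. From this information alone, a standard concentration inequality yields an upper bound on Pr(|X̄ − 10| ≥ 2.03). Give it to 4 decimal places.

0.0436

With mean and variance of each term known, Chebyshev's inequality bounds the deviation of the sum (or sample mean).
Var(X̄) = Var(X_i)/n = 143.89/801 = 0.17964.
Chebyshev: Pr(|X̄ − 10| ≥ 2.03) ≤ Var(X̄)/(2.03)² = 143.89/(801·2.03²) = 0.0436.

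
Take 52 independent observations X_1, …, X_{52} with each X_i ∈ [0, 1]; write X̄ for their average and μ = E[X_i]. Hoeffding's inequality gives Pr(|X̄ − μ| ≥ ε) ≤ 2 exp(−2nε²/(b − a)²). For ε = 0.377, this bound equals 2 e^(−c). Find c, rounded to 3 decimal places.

14.781

c = 2nε²/(b − a)² = 2·52·0.377² / 1² = 14.7814.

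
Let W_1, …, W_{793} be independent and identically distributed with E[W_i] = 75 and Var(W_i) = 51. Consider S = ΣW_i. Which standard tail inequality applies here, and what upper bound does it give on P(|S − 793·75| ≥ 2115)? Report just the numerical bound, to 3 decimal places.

0.009

With mean and variance of each term known, Chebyshev's inequality bounds the deviation of the sum (or sample mean).
Var(S) = n·Var(W_i) = 793·51 = 40443.
Chebyshev: P(|S − 793·75| ≥ 2115) ≤ Var(S)/2115² = 40443/4473225 = 0.0090.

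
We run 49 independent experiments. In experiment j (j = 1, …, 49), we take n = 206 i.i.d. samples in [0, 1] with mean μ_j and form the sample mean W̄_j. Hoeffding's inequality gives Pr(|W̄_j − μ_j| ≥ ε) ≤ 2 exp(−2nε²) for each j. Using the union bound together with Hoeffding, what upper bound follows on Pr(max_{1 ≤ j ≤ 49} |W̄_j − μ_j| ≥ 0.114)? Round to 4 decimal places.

0.4633

Per-experiment Hoeffding bound: 2·exp(−2·206·0.114²) = 2·exp(−5.35435) = 0.0094551.
Union bound over 49 events: 49·0.0094551 = 0.46330.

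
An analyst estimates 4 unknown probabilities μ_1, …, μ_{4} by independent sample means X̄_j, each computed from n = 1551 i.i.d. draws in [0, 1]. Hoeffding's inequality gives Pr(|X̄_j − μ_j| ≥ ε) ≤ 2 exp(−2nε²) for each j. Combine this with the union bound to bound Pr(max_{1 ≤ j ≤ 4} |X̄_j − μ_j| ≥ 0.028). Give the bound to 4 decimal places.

Per-experiment Hoeffding bound: 2·exp(−2·1551·0.028²) = 2·exp(−2.43197) = 0.17573.
Union bound over 4 events: 4·0.17573 = 0.70291.

0.7029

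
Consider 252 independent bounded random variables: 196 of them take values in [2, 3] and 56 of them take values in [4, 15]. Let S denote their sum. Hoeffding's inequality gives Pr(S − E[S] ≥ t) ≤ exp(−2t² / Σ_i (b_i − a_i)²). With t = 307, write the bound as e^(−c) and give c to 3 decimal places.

27.036

Σ(b_i − a_i)² = 196·1² + 56·11² = 6972.
c = 2t² / 6972 = 2·307² / 6972 = 27.0364.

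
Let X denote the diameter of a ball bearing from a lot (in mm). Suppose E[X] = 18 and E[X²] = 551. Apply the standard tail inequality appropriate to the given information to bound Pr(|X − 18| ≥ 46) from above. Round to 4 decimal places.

The first two moments determine the variance, so Chebyshev's inequality is the sharpest standard bound available.
Var(X) = E[X²] − (E[X])² = 551 − 324 = 227.
Chebyshev's inequality: Pr(|X − μ| ≥ t) ≤ Var(X)/t² = 227/2116 = 0.1073.

0.1073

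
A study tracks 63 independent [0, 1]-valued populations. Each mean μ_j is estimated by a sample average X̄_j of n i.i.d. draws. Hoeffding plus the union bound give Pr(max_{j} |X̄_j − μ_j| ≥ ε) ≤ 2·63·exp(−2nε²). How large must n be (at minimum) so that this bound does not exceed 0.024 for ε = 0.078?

704

Need 2·63·exp(−2nε²) ≤ 0.024, i.e. exp(−2nε²) ≤ 0.024/126.
So 2nε² ≥ ln(126/0.024) = 8.565983.
Hence n ≥ 8.565983/(2·0.078²) = 703.976.
The smallest integer n is 704.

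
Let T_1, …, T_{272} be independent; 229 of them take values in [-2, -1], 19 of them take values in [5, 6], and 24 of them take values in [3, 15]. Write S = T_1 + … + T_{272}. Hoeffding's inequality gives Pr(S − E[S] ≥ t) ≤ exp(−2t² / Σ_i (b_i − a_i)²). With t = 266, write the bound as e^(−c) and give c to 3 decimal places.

Σ(b_i − a_i)² = 229·1² + 19·1² + 24·12² = 3704.
c = 2t² / 3704 = 2·266² / 3704 = 38.2052.

38.205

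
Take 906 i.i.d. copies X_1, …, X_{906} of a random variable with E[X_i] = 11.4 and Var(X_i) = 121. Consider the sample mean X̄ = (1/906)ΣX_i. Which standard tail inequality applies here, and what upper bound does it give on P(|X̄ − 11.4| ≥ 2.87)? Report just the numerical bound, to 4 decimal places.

With mean and variance of each term known, Chebyshev's inequality bounds the deviation of the sum (or sample mean).
Var(X̄) = Var(X_i)/n = 121/906 = 0.13355.
Chebyshev: P(|X̄ − 11.4| ≥ 2.87) ≤ Var(X̄)/(2.87)² = 121/(906·2.87²) = 0.0162.

0.0162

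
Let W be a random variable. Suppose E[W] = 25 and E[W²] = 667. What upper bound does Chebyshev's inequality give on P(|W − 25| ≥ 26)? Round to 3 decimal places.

Var(W) = E[W²] − (E[W])² = 667 − 625 = 42.
Chebyshev's inequality: P(|W − μ| ≥ t) ≤ Var(W)/t² = 42/676 = 0.0621.

0.062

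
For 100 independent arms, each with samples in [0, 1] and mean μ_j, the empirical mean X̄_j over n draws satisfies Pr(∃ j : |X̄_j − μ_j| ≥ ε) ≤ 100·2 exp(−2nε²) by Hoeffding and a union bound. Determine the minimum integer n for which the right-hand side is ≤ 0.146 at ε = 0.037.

Need 2·100·exp(−2nε²) ≤ 0.146, i.e. exp(−2nε²) ≤ 0.146/200.
So 2nε² ≥ ln(200/0.146) = 7.222466.
Hence n ≥ 7.222466/(2·0.037²) = 2637.862.
The smallest integer n is 2638.

2638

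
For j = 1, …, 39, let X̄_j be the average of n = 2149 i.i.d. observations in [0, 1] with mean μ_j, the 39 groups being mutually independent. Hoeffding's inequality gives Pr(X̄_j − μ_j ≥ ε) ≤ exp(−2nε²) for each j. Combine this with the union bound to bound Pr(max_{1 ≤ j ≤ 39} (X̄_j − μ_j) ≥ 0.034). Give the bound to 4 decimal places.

Per-experiment Hoeffding bound: exp(−2·2149·0.034²) = exp(−4.96849) = 0.0069537.
Union bound over 39 events: 39·0.0069537 = 0.27119.

0.2712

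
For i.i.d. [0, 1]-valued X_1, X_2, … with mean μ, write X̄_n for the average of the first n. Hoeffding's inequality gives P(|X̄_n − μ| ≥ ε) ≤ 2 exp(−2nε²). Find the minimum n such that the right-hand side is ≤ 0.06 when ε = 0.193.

48

Require 2·exp(−2nε²) ≤ 0.06, i.e. 2nε² ≥ ln(2/0.06) = 3.506558.
So n ≥ 3.506558 / (2·0.193²) = 47.069.
The smallest integer n is 48.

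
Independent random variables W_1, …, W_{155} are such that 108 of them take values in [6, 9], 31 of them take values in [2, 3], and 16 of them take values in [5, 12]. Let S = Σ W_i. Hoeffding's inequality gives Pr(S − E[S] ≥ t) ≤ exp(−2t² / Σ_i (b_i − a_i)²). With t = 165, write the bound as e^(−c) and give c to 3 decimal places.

Σ(b_i − a_i)² = 108·3² + 31·1² + 16·7² = 1787.
c = 2t² / 1787 = 2·165² / 1787 = 30.4701.

30.470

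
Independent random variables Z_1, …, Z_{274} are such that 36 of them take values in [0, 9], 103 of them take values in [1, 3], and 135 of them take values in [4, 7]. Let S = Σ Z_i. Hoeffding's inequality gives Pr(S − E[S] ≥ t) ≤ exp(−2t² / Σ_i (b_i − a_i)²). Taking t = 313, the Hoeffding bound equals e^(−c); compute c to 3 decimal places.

Σ(b_i − a_i)² = 36·9² + 103·2² + 135·3² = 4543.
c = 2t² / 4543 = 2·313² / 4543 = 43.1297.

43.130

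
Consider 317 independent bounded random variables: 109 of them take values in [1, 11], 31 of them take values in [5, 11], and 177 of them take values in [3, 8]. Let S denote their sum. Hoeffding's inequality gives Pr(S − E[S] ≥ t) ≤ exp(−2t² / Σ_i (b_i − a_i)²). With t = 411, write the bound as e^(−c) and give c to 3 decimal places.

Σ(b_i − a_i)² = 109·10² + 31·6² + 177·5² = 16441.
c = 2t² / 16441 = 2·411² / 16441 = 20.5488.

20.549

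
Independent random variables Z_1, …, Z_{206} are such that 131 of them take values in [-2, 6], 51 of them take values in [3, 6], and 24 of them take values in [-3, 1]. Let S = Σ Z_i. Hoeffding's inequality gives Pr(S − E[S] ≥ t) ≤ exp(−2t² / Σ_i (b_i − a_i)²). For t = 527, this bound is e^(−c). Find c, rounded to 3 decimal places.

Σ(b_i − a_i)² = 131·8² + 51·3² + 24·4² = 9227.
c = 2t² / 9227 = 2·527² / 9227 = 60.1992.

60.199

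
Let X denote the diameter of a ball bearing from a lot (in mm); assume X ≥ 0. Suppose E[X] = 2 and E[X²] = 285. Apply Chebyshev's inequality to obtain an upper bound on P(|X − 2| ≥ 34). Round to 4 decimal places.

0.2431

Var(X) = E[X²] − (E[X])² = 285 − 4 = 281.
Chebyshev's inequality: P(|X − μ| ≥ t) ≤ Var(X)/t² = 281/1156 = 0.2431.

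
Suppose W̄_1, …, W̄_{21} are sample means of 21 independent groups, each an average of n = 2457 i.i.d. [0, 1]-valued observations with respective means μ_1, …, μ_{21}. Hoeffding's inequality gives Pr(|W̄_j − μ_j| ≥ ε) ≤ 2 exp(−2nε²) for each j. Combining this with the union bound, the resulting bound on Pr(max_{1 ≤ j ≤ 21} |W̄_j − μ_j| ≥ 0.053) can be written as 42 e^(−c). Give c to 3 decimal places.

Union bound over the 21 events: Pr(max_{1 ≤ j ≤ 21} |W̄_j − μ_j| ≥ 0.053) ≤ 21·2·exp(−2nε²) = 42 exp(−2·2457·0.053²).
So c = 2·2457·0.053² = 13.8034.

13.803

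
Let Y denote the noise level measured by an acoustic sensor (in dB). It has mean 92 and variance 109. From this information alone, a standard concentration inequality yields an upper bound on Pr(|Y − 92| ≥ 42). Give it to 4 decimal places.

0.0618

Mean and variance are known, so Chebyshev's inequality applies.
Chebyshev: Pr(|Y − μ| ≥ t) ≤ Var(Y)/t².
Bound = 109 / 1764 = 0.0618.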